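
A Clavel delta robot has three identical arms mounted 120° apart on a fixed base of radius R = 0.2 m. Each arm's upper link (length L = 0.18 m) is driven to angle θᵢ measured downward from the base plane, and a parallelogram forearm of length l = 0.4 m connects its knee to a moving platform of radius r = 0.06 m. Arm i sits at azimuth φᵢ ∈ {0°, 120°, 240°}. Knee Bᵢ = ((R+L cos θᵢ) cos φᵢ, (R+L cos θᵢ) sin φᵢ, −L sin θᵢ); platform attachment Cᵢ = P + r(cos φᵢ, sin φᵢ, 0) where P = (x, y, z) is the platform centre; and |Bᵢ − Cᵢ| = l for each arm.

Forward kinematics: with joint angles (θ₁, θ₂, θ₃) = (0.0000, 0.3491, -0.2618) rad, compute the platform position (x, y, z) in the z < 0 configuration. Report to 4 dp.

(0.0065, -0.0500, -0.2434)

centre 1 = (0.3200·cos0.0°, 0.3200·sin0.0°, 0.0000) = (0.3200, 0.0000, 0.0000)
φ2=120.0°: virtual centre (-0.1546, 0.2677, -0.0616), radius l
centre 3 = (0.3139·cos240.0°, 0.3139·sin240.0°, 0.0466) = (-0.1569, -0.2718, 0.0466)
subtract pairs → two planes through P
linear system: -0.9491x+0.5355y = -0.0030−-0.1231z; -0.9539x+-0.5436y = -0.0017−0.0932z
Cramer: x(z) = 0.0025-0.0166z;  y(z) = -0.0012+0.2005z
into |P−centre ₁|² = l²: 1.0405z² + 0.0100z + -0.0592 = 0;  Δ = 0.2465;  z = -0.2434 or 0.2337 → z<0 root = -0.2434
x = 0.0065, y = -0.0500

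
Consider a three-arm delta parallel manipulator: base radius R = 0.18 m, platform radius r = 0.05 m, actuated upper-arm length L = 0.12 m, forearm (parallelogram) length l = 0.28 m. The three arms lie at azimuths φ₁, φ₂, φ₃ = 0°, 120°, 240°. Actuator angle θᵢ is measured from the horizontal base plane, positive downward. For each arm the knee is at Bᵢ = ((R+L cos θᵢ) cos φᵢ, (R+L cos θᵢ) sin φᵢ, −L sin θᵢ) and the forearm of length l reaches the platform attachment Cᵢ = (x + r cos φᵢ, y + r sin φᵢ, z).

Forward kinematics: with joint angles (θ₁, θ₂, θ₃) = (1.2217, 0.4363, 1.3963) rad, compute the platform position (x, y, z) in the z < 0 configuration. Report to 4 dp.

(-0.0294, 0.0875, -0.2875)

arm 1 at φ=0.0°: (R−r)+L cos θ1 = 0.1710;  O1 = (0.1710, 0.0000, -0.1128)
arm 2 at φ=120.0°: (R−r)+L cos θ2 = 0.2388;  O2 = (-0.1194, 0.2068, -0.0507)
O3 = (0.1508·cos240.0°, 0.1508·sin240.0°, -0.1182) = (-0.0754, -0.1306, -0.1182)
|O₂|²−|O₁|² = 0.0176;  |O₃|²−|O₁|² = -0.0053
plane₁₂: -0.5809x+0.4135y+0.1241z = 0.0176
Cramer: x(z) = -0.0068+0.0786z;  y(z) = 0.0330-0.1897z
into |P−O₁|² = l²: 1.0422z² + 0.1851z + -0.0330 = 0;  Δ = 0.1716;  z = -0.2875 or 0.1100 → z<0 root = -0.2875
x = -0.0294, y = 0.0875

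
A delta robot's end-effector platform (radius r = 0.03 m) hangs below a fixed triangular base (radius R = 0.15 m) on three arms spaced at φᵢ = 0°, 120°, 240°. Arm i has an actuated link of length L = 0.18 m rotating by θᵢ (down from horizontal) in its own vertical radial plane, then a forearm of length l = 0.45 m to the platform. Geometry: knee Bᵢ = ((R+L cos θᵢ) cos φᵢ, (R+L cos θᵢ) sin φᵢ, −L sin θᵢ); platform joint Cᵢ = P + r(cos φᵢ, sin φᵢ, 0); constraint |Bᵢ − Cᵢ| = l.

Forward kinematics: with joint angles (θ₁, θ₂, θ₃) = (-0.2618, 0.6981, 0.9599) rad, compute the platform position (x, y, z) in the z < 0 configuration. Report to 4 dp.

(0.1837, 0.0471, -0.3872)

φ1=0.0°: virtual centre (0.2939, 0.0000, 0.0466), radius l
arm 2 at φ=120.0°: e+L cos θ2 = 0.2579;  S2 = (-0.1289, 0.2233, -0.1157)
S3 = (0.2232·cos240.0°, 0.2232·sin240.0°, -0.1474) = (-0.1116, -0.1933, -0.1474)
subtract pairs → two planes through P
plane₁₂: -0.8456x+0.4467y+-0.3246z = -0.0086
Cramer: x(z) = 0.0158-0.4336z;  y(z) = 0.0106-0.0942z
into |P−S₁|² = l²: 1.1969z² + 0.1459z + -0.1229 = 0;  Δ = 0.6097;  z = -0.3872 or 0.2652 → z<0 root = -0.3872
x = 0.1837, y = 0.0471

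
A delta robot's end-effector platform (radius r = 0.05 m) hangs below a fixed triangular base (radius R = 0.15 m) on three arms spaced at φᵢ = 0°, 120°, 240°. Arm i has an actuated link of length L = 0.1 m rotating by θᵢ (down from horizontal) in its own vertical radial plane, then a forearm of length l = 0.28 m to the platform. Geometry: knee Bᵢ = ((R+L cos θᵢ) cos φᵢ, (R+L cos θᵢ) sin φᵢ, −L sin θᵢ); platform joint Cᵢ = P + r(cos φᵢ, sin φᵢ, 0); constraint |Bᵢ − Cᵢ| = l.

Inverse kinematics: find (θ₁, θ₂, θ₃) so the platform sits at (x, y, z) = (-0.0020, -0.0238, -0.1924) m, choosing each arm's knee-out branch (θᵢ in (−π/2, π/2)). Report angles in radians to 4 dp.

θ₁ = -0.0003, θ₂ = 0.1742, θ₃ = -0.2627

φ1=0.0° → target in arm frame (-0.0020, -0.0238)
  e−x'=0.1020;  (l²−L²−(e−x')²−y'²−z²)/2L = 0.1021
  γ=atan2(-0.1924,0.1020)=-1.0833;  ψ=arccos(0.4687)=1.0830;  θ1=γ+ψ≈-0.0003
φ2=120.0° → target in arm frame (-0.0196, 0.0136)
  e−x'=0.1196;  (l²−L²−(e−x')²−y'²−z²)/2L = 0.0844
  θ2 = atan2(B,A) + arccos(C/0.2265) = 0.1742
φ3=240.0° → target in arm frame (0.0216, 0.0102)
  e−x'=0.0784;  (l²−L²−(e−x')²−y'²−z²)/2L = 0.1257
  θ3 = atan2(B,A) + arccos(C/0.2078) = -0.2627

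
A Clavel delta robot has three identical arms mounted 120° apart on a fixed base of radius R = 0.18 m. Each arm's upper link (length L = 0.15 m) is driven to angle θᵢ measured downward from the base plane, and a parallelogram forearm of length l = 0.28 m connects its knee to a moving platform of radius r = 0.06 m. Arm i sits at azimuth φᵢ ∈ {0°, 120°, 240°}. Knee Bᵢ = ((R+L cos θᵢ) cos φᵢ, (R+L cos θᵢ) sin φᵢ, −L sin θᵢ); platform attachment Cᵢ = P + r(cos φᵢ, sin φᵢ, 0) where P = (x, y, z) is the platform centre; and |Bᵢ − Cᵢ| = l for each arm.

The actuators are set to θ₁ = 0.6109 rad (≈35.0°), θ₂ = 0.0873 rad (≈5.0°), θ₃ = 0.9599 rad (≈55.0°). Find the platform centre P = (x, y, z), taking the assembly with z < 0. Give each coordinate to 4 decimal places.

(-0.0028, 0.0715, -0.1997)

O1 = (0.2429·cos0.0°, 0.2429·sin0.0°, -0.0860) = (0.2429, 0.0000, -0.0860)
arm 2 at φ=120.0°: ρ2 = 0.2694;  O2 = (-0.1347, 0.2333, -0.0131)
O3 = (0.2060·cos240.0°, 0.2060·sin240.0°, -0.1229) = (-0.1030, -0.1784, -0.1229)
|O₂|²−|O₁|² = 0.0064;  |O₃|²−|O₁|² = -0.0088
linear system: -0.7552x+0.4667y = 0.0064−0.1459z; -0.6918x+-0.3569y = -0.0088−-0.0737z
det = 0.5923;  x = 0.0031+0.0299z,  y = 0.0187+-0.2643z
sphere 1 gives Az²+Bz+C=0 with A=1.0708, B=0.1479, C=-0.0132;  B²−4AC=0.0783;  roots -0.1997, 0.0616;  negative root z = -0.1997
x = -0.0028, y = 0.0715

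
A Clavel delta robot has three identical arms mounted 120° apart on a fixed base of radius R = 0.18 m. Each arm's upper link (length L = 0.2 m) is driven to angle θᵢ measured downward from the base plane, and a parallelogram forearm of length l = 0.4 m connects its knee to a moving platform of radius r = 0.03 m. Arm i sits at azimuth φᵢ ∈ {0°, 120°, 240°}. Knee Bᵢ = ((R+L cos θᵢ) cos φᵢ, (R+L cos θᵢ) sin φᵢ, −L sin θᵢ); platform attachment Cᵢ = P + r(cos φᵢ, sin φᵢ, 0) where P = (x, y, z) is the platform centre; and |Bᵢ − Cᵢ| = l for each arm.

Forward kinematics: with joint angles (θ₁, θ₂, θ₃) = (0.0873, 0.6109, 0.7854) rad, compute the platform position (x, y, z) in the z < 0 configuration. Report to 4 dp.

S1 = (0.3492·cos0.0°, 0.3492·sin0.0°, -0.0174) = (0.3492, 0.0000, -0.0174)
S2 = (0.3138·cos120.0°, 0.3138·sin120.0°, -0.1147) = (-0.1569, 0.2718, -0.1147)
arm 3 at φ=240.0°: ρ3 = 0.2914;  S3 = (-0.1457, -0.2524, -0.1414)
eliminate P² terms by subtracting sphere 1 from 2 and 3
plane₁₂: -1.0123x+0.5436y+-0.1946z = -0.0106
det = 1.0490;  x = 0.0141+-0.2221z,  y = 0.0067+-0.0557z
sphere 1 gives Az²+Bz+C=0 with A=1.0524, B=0.1830, C=-0.0473;  B²−4AC=0.2327;  roots -0.3161, 0.1423;  negative root z = -0.3161
x = 0.0843, y = 0.0243

(0.0843, 0.0243, -0.3161)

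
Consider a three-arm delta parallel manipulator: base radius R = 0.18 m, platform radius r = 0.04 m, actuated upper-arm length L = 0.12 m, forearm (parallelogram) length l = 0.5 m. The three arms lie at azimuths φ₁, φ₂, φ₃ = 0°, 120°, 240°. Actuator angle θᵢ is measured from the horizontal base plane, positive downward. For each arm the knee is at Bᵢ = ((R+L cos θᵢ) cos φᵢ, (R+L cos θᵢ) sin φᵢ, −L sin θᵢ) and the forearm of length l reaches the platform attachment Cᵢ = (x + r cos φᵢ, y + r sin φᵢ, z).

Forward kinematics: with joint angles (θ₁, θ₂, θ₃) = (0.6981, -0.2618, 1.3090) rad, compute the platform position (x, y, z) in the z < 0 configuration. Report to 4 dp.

(-0.0162, 0.2116, -0.4562)

arm 1 at φ=0.0°: ρ1 = 0.2319;  O1 = (0.2319, 0.0000, -0.0771)
φ2=120.0°: virtual centre (-0.1280, 0.2216, 0.0311), radius l
O3 = (0.1711·cos240.0°, 0.1711·sin240.0°, -0.1159) = (-0.0855, -0.1481, -0.1159)
|O₂|²−|O₁|² = 0.0067;  |O₃|²−|O₁|² = -0.0170
plane₁₂: -0.7198x+0.4433y+0.2164z = 0.0067
det = 0.4947;  x = 0.0112+0.0601z,  y = 0.0334+-0.3906z
quadratic in z: (1.1562)z²+(0.1016)z+(-0.1942)=0, √Δ=0.9532 → z ∈ {-0.4562, 0.3683}; z = -0.4562 (taking z<0)
x = -0.0162, y = 0.2116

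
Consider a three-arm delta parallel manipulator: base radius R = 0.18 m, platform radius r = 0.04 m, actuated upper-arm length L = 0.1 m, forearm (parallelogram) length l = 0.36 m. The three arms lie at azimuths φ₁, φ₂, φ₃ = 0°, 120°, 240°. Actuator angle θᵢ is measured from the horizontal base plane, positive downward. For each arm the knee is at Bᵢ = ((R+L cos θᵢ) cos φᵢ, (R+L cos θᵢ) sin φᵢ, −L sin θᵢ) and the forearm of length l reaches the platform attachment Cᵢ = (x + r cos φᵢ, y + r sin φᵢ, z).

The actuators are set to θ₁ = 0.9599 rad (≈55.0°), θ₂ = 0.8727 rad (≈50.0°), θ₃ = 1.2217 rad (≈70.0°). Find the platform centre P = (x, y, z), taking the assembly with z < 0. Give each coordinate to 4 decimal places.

(0.0099, 0.0338, -0.3874)

φ1=0.0°: virtual centre (0.1974, 0.0000, -0.0819), radius l
arm 2 at φ=120.0°: (R−r)+L cos θ2 = 0.2043;  S2 = (-0.1021, 0.1769, -0.0766)
φ3=240.0°: virtual centre (-0.0871, -0.1509, -0.0940), radius l
subtract pairs → two planes through P
plane₁₂: -0.5990x+0.3538y+0.0106z = 0.0019
det = 0.3820;  x = 0.0045+-0.0139z,  y = 0.0130+-0.0536z
sphere 1 gives Az²+Bz+C=0 with A=1.0031, B=0.1678, C=-0.0855;  B²−4AC=0.3713;  roots -0.3874, 0.2201;  negative root z = -0.3874
x = 0.0099, y = 0.0338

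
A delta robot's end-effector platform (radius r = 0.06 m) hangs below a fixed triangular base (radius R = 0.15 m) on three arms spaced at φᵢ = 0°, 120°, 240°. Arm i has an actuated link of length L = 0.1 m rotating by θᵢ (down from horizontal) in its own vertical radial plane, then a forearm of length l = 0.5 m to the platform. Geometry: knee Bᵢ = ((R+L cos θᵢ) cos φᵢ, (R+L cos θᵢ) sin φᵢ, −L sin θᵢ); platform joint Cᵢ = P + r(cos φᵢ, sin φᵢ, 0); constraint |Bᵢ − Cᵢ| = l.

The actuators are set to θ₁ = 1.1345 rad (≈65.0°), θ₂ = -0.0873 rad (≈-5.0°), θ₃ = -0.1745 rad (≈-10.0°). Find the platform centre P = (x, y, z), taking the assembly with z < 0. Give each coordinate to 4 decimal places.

centre 1 = (0.1323·cos0.0°, 0.1323·sin0.0°, -0.0906) = (0.1323, 0.0000, -0.0906)
φ2=120.0°: virtual centre (-0.0948, 0.1642, 0.0087), radius l
φ3=240.0°: virtual centre (-0.0942, -0.1632, 0.0174), radius l
eliminate P² terms by subtracting sphere 1 from 2 and 3
linear system: -0.4541x+0.3284y = 0.0103−0.1987z; -0.4530x+-0.3265y = 0.0101−0.2160z
det = 0.2970;  x = -0.0225+0.4572z,  y = 0.0003+0.0272z
sphere 1 gives Az²+Bz+C=0 with A=1.2098, B=0.0397, C=-0.2178;  B²−4AC=1.0556;  roots -0.4411, 0.4082;  negative root z = -0.4411
x = -0.2242, y = -0.0117

(-0.2242, -0.0117, -0.4411)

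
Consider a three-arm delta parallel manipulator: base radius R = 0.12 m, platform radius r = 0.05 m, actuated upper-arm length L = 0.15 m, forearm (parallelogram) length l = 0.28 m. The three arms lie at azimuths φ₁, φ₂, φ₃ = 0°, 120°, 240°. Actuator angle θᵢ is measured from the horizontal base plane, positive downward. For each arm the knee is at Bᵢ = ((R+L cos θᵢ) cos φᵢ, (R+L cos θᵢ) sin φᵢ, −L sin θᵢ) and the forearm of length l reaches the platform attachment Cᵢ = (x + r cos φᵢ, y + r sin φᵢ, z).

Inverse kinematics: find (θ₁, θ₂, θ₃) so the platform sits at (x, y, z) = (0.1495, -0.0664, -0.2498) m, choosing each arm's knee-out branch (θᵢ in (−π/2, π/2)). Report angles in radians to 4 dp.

arm 1 (φ=0.0°): x'=0.1495, y'=-0.0664
  A=-0.0795, B=-0.2498, C=(l²−L²−A²−y'²−z²)/(2L)=-0.0574
  √(A²+B²)=0.2621;  θ1 = -1.8789+1.7917 ≈ -0.0872
rotate P by −φ2: (-0.1323, -0.0963, -0.2498)
  A cos θ + B sin θ = C:  0.2023·cos θ + -0.2498·sin θ = -0.1889
  θ2 = atan2(B,A) + arccos(C/0.3214) = 1.3089
φ3=240.0° → target in arm frame (-0.0172, 0.1627)
  e−x'=0.0872;  (l²−L²−(e−x')²−y'²−z²)/2L = -0.1352
  θ3 = atan2(B,A) + arccos(C/0.2646) = 0.8725

θ₁ = -0.0872, θ₂ = 1.3089, θ₃ = 0.8725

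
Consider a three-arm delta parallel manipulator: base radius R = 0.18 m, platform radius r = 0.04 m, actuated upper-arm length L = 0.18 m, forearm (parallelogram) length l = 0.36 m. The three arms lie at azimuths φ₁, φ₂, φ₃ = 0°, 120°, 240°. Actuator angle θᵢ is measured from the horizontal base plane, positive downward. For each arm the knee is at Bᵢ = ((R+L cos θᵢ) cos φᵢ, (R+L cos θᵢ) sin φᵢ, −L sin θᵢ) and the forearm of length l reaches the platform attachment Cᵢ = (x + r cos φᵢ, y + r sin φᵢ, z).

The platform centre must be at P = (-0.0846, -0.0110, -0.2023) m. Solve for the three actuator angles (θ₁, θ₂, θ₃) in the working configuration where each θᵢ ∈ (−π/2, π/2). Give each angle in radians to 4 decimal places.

rotate P by −φ1: (-0.0846, -0.0110, -0.2023)
  A cos θ + B sin θ = C:  0.2246·cos θ + -0.2023·sin θ = 0.0159
  √(A²+B²)=0.3023;  θ1 = -0.7332+1.5183 ≈ 0.7851
φ2=120.0° → target in arm frame (0.0328, 0.0788)
  A=0.1072, B=-0.2023, C=(l²−L²−A²−y'²−z²)/(2L)=0.1071
  θ2 = atan2(B,A) + arccos(C/0.2290) = 0.0004
φ3=240.0° → target in arm frame (0.0518, -0.0678)
  A=0.0882, B=-0.2023, C=(l²−L²−A²−y'²−z²)/(2L)=0.1220
  γ=atan2(-0.2023,0.0882)=-1.1598;  ψ=arccos(0.5527)=0.9852;  θ3=γ+ψ≈-0.1746

θ₁ = 0.7851, θ₂ = 0.0004, θ₃ = -0.1746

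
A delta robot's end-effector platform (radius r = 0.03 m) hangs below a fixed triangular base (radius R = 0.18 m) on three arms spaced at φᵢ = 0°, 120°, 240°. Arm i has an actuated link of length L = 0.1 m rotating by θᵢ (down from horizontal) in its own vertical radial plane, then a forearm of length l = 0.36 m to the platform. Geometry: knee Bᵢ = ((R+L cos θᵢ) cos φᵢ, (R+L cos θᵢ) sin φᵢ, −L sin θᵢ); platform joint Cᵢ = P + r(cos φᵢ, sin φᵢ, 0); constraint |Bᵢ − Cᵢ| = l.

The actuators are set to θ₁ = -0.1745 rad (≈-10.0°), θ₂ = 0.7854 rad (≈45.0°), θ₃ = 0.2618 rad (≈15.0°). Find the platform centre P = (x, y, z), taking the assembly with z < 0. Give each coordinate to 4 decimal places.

centre 1 = (0.2485·cos0.0°, 0.2485·sin0.0°, 0.0174) = (0.2485, 0.0000, 0.0174)
centre 2 = (0.2207·cos120.0°, 0.2207·sin120.0°, -0.0707) = (-0.1104, 0.1911, -0.0707)
centre 3 = (0.2466·cos240.0°, 0.2466·sin240.0°, -0.0259) = (-0.1233, -0.2136, -0.0259)
eliminate P² terms by subtracting sphere 1 from 2 and 3
[-0.7177 0.3823 -0.1761]·P = -0.0083;  [-0.7436 -0.4271 -0.0865]·P = -0.0006
Cramer: x(z) = 0.0064-0.1833z;  y(z) = -0.0098+0.1166z
quadratic in z: (1.0472)z²+(0.0517)z+(-0.0706)=0, √Δ=0.5462 → z ∈ {-0.2855, 0.2361}; z = -0.2855 (taking z<0)
x = 0.0587, y = -0.0431

(0.0587, -0.0431, -0.2855)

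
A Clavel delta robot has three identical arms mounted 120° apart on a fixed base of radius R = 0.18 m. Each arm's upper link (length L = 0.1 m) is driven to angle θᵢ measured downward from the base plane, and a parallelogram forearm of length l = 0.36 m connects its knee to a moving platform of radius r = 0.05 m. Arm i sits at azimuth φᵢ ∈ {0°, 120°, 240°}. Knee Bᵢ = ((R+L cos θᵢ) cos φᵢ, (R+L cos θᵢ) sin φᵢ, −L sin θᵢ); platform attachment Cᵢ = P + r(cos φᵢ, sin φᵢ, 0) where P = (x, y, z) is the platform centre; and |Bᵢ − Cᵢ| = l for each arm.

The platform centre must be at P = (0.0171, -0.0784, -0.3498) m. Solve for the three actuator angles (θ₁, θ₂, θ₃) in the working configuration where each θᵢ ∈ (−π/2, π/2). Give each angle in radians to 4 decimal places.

θ₁ = 0.6112, θ₂ = 1.1348, θ₃ = 0.3493

arm 1 (φ=0.0°): x'=0.0171, y'=-0.0784
  A=0.1129, B=-0.3498, C=(l²−L²−A²−y'²−z²)/(2L)=-0.1083
  γ=atan2(-0.3498,0.1129)=-1.2586;  ψ=arccos(-0.2945)=1.8698;  θ1=γ+ψ≈0.6112
rotate P by −φ2: (-0.0764, 0.0244, -0.3498)
  A cos θ + B sin θ = C:  0.2064·cos θ + -0.3498·sin θ = -0.2299
  √(A²+B²)=0.4062;  θ2 = -1.0376+2.1724 ≈ 1.1348
φ3=240.0° → target in arm frame (0.0593, 0.0540)
  e−x'=0.0707;  (l²−L²−(e−x')²−y'²−z²)/2L = -0.0533
  γ=atan2(-0.3498,0.0707)=-1.3715;  ψ=arccos(-0.1495)=1.7208;  θ3=γ+ψ≈0.3493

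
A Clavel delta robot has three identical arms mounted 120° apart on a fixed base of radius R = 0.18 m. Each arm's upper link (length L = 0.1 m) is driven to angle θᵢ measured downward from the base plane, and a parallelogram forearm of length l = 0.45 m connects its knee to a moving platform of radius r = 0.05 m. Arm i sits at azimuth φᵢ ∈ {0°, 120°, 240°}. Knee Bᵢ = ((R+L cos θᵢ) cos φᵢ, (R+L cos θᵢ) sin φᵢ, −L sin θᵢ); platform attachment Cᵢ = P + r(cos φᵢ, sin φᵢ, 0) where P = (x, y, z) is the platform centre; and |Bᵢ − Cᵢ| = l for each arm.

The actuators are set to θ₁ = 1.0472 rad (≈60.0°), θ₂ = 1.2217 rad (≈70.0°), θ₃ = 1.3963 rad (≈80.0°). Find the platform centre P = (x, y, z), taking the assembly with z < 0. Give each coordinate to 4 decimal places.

(0.0318, 0.0177, -0.5111)

φ1=0.0°: virtual centre (0.1800, 0.0000, -0.0866), radius l
arm 2 at φ=120.0°: ρ2 = 0.1642;  centre 2 = (-0.0821, 0.1422, -0.0940)
arm 3 at φ=240.0°: ρ3 = 0.1474;  centre 3 = (-0.0737, -0.1276, -0.0985)
|centre ₂|²−|centre ₁|² = -0.0041;  |centre ₃|²−|centre ₁|² = -0.0085
[-0.5242 0.2844 -0.0147]·P = -0.0041;  [-0.5074 -0.2552 -0.0238]·P = -0.0085
Cramer: x(z) = 0.0124-0.0378z;  y(z) = 0.0085-0.0179z
into |P−centre ₁|² = l²: 1.0018z² + 0.1856z + -0.1669 = 0;  Δ = 0.7030;  z = -0.5111 or 0.3259 → z<0 root = -0.5111
x = 0.0318, y = 0.0177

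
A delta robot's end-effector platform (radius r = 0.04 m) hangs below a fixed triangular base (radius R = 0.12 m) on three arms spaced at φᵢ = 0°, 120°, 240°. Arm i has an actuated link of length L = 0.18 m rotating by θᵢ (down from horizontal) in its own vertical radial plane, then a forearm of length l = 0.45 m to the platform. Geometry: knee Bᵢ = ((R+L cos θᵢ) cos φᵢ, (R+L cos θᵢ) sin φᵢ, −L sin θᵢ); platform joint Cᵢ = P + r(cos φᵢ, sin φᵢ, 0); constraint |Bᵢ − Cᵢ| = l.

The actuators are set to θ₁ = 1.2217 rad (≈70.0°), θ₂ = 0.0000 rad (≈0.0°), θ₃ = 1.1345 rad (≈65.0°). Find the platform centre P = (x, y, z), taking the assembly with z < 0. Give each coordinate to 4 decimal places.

φ1=0.0°: virtual centre (0.1416, 0.0000, -0.1691), radius l
O2 = (0.2600·cos120.0°, 0.2600·sin120.0°, 0.0000) = (-0.1300, 0.2252, 0.0000)
φ3=240.0°: virtual centre (-0.0780, -0.1352, -0.1631), radius l
subtract pairs → two planes through P
linear system: -0.5431x+0.4503y = 0.0189−0.3383z; -0.4392x+-0.2703y = 0.0023−0.0120z
det = 0.3446;  x = -0.0179+0.2811z,  y = 0.0205+-0.4122z
sphere 1 gives Az²+Bz+C=0 with A=1.2489, B=0.2318, C=-0.1480;  B²−4AC=0.7933;  roots -0.4494, 0.2638;  negative root z = -0.4494
x = -0.1442, y = 0.2057

(-0.1442, 0.2057, -0.4494)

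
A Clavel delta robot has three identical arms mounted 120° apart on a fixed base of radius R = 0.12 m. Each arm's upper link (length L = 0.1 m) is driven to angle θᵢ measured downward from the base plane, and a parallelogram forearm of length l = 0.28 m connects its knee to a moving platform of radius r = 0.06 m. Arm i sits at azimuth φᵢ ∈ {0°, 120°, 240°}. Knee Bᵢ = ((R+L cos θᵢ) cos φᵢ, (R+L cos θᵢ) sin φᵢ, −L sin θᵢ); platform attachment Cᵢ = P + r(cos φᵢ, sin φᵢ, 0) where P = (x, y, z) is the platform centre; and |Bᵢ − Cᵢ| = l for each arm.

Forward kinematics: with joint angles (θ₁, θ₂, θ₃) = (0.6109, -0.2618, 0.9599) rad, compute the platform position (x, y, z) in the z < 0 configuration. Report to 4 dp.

arm 1 at φ=0.0°: e+L cos θ1 = 0.1419;  O1 = (0.1419, 0.0000, -0.0574)
φ2=120.0°: virtual centre (-0.0783, 0.1356, 0.0259), radius l
O3 = (0.1174·cos240.0°, 0.1174·sin240.0°, -0.0819) = (-0.0587, -0.1016, -0.0819)
eliminate P² terms by subtracting sphere 1 from 2 and 3
plane₁₂: -0.4404x+0.2712y+0.1665z = 0.0018
Cramer: x(z) = 0.0022+0.1035z;  y(z) = 0.0101-0.4458z
into |P−O₁|² = l²: 1.2094z² + 0.0768z + -0.0555 = 0;  Δ = 0.2744;  z = -0.2483 or 0.1848 → z<0 root = -0.2483
x = -0.0235, y = 0.1208

(-0.0235, 0.1208, -0.2483)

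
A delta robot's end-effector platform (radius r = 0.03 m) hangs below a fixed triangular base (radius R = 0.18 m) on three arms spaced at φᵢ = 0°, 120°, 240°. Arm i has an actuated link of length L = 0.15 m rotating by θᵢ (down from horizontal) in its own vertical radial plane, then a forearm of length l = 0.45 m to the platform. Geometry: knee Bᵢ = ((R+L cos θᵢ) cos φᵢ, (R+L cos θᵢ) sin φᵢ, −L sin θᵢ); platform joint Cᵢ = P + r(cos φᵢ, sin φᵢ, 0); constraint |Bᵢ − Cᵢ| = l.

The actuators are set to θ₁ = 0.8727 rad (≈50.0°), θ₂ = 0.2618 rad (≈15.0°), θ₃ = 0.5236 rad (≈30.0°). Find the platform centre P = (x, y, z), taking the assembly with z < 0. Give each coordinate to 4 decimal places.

(-0.0783, 0.0342, -0.4246)

O1 = (0.2464·cos0.0°, 0.2464·sin0.0°, -0.1149) = (0.2464, 0.0000, -0.1149)
arm 2 at φ=120.0°: e+L cos θ2 = 0.2949;  O2 = (-0.1474, 0.2554, -0.0388)
O3 = (0.2799·cos240.0°, 0.2799·sin240.0°, -0.0750) = (-0.1400, -0.2424, -0.0750)
|O₂|²−|O₁|² = 0.0145;  |O₃|²−|O₁|² = 0.0100
plane₁₂: -0.7877x+0.5108y+0.1522z = 0.0145
Cramer: x(z) = -0.0157+0.1475z;  y(z) = 0.0043-0.0705z
into |P−O₁|² = l²: 1.0267z² + 0.1519z + -0.1206 = 0;  Δ = 0.5183;  z = -0.4246 or 0.2766 → z<0 root = -0.4246
x = -0.0783, y = 0.0342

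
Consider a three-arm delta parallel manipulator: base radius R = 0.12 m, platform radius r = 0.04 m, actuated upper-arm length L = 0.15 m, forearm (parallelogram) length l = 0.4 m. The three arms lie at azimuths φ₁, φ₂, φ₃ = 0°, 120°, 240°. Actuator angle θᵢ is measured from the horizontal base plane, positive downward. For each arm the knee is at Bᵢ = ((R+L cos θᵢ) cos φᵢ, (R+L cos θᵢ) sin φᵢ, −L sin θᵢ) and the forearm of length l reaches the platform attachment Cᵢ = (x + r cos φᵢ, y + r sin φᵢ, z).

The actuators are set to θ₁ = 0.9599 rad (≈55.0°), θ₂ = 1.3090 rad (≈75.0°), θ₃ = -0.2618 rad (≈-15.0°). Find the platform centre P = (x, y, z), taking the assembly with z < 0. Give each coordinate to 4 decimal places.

(-0.0570, -0.2375, -0.3550)

φ1=0.0°: virtual centre (0.1660, 0.0000, -0.1229), radius l
φ2=120.0°: virtual centre (-0.0594, 0.1029, -0.1449), radius l
centre 3 = (0.2249·cos240.0°, 0.2249·sin240.0°, 0.0388) = (-0.1124, -0.1948, 0.0388)
|centre ₂|²−|centre ₁|² = -0.0076;  |centre ₃|²−|centre ₁|² = 0.0094
plane₁₂: -0.4509x+0.2058y+-0.0440z = -0.0076
det = 0.2903;  x = 0.0035+0.1702z,  y = -0.0291+0.5869z
quadratic in z: (1.3734)z²+(0.1562)z+(-0.1176)=0, √Δ=0.8189 → z ∈ {-0.3550, 0.2413}; z = -0.3550 (taking z<0)
x = -0.0570, y = -0.2375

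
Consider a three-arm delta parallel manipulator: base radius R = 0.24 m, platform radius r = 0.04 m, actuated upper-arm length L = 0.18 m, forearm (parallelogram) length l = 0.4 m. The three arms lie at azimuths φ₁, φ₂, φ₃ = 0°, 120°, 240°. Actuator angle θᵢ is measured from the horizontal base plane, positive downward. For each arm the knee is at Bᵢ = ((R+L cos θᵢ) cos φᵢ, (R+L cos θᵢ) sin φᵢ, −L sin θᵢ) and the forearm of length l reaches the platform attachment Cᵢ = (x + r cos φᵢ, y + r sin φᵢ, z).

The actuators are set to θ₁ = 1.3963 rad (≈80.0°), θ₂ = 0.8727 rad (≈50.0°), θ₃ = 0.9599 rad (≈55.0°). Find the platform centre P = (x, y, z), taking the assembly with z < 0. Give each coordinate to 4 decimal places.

(-0.0789, 0.0114, -0.4296)

S1 = (0.2313·cos0.0°, 0.2313·sin0.0°, -0.1773) = (0.2313, 0.0000, -0.1773)
S2 = (0.3157·cos120.0°, 0.3157·sin120.0°, -0.1379) = (-0.1578, 0.2734, -0.1379)
S3 = (0.3032·cos240.0°, 0.3032·sin240.0°, -0.1474) = (-0.1516, -0.2626, -0.1474)
eliminate P² terms by subtracting sphere 1 from 2 and 3
plane₁₂: -0.7782x+0.5468y+0.0787z = 0.0338
det = 0.8275;  x = -0.0405+0.0894z,  y = 0.0042+-0.0168z
into |P−S₁|² = l²: 1.0083z² + 0.3058z + -0.0547 = 0;  Δ = 0.3142;  z = -0.4296 or 0.1263 → z<0 root = -0.4296
x = -0.0789, y = 0.0114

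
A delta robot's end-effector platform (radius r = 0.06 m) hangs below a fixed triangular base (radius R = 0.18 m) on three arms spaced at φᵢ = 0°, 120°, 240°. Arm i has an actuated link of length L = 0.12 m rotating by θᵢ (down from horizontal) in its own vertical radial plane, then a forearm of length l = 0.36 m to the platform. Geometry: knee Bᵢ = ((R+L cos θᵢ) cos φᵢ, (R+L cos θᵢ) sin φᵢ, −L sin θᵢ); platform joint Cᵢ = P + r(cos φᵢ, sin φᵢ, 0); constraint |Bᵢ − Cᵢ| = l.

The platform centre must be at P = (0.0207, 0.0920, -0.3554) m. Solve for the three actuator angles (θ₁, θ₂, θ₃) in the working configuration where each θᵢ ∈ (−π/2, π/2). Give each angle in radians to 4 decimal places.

arm 1 (φ=0.0°): x'=0.0207, y'=0.0920
  A cos θ + B sin θ = C:  0.0993·cos θ + -0.3554·sin θ = -0.1226
  θ1 = atan2(B,A) + arccos(C/0.3690) = 0.6112
arm 2 (φ=120.0°): x'=0.0693, y'=-0.0639
  A cos θ + B sin θ = C:  0.0507·cos θ + -0.3554·sin θ = -0.0740
  θ2 = atan2(B,A) + arccos(C/0.3590) = 0.3493
rotate P by −φ3: (-0.0900, -0.0281, -0.3554)
  A cos θ + B sin θ = C:  0.2100·cos θ + -0.3554·sin θ = -0.2334
  γ=atan2(-0.3554,0.2100)=-1.0371;  ψ=arccos(-0.5653)=2.1716;  θ3=γ+ψ≈1.1345

θ₁ = 0.6112, θ₂ = 0.3493, θ₃ = 1.1345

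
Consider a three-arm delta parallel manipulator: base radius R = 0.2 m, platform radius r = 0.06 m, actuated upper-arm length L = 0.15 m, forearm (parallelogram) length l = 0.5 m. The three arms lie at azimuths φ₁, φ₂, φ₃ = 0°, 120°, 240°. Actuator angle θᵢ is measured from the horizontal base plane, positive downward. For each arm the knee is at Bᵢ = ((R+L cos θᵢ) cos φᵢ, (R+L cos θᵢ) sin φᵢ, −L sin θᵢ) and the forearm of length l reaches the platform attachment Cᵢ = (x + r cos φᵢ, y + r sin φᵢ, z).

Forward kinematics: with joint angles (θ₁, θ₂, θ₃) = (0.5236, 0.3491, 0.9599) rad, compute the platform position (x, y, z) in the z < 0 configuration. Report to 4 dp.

(0.0271, 0.1007, -0.5003)

S1 = (0.2699·cos0.0°, 0.2699·sin0.0°, -0.0750) = (0.2699, 0.0000, -0.0750)
arm 2 at φ=120.0°: ρ2 = 0.2810;  S2 = (-0.1405, 0.2433, -0.0513)
S3 = (0.2260·cos240.0°, 0.2260·sin240.0°, -0.1229) = (-0.1130, -0.1958, -0.1229)
eliminate P² terms by subtracting sphere 1 from 2 and 3
plane₁₂: -0.8208x+0.4866y+0.0474z = 0.0031
det = 0.6940;  x = 0.0069+-0.0404z,  y = 0.0179+-0.1655z
into |P−S₁|² = l²: 1.0290z² + 0.1653z + -0.1749 = 0;  Δ = 0.7471;  z = -0.5003 or 0.3397 → z<0 root = -0.5003
x = 0.0271, y = 0.1007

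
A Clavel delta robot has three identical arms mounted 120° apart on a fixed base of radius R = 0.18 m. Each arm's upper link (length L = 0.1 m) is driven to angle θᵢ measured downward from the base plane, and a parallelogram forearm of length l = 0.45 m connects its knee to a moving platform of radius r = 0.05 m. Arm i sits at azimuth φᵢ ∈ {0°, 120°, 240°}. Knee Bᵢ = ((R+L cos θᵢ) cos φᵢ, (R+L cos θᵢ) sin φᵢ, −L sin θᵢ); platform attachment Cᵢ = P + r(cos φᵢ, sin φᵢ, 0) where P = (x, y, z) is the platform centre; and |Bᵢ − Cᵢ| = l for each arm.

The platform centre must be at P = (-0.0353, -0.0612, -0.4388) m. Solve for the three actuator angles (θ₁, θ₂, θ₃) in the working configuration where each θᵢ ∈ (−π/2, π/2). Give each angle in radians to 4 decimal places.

θ₁ = 0.6985, θ₂ = 0.6987, θ₃ = 0.1747

rotate P by −φ1: (-0.0353, -0.0612, -0.4388)
  e−x'=0.1653;  (l²−L²−(e−x')²−y'²−z²)/2L = -0.1556
  √(A²+B²)=0.4689;  θ1 = -1.2105+1.9090 ≈ 0.6985
rotate P by −φ2: (-0.0354, 0.0612, -0.4388)
  A cos θ + B sin θ = C:  0.1654·cos θ + -0.4388·sin θ = -0.1556
  θ2 = atan2(B,A) + arccos(C/0.4689) = 0.6987
rotate P by −φ3: (0.0707, 0.0000, -0.4388)
  A cos θ + B sin θ = C:  0.0593·cos θ + -0.4388·sin θ = -0.0178
  γ=atan2(-0.4388,0.0593)=-1.4364;  ψ=arccos(-0.0403)=1.6111;  θ3=γ+ψ≈0.1747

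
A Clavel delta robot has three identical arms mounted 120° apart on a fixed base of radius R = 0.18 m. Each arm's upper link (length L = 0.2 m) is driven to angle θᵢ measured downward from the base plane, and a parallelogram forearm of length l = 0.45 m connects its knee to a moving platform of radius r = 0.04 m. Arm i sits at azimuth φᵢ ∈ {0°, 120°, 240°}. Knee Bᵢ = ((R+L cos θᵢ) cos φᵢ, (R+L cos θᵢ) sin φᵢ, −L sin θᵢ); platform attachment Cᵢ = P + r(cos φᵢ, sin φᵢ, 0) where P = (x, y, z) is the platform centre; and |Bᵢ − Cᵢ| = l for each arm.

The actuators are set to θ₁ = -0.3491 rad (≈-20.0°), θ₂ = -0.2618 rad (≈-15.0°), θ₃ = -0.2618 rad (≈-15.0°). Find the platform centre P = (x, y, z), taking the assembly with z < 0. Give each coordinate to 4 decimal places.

(0.0068, 0.0000, -0.2468)

arm 1 at φ=0.0°: (R−r)+L cos θ1 = 0.3279;  centre 1 = (0.3279, 0.0000, 0.0684)
centre 2 = (0.3332·cos120.0°, 0.3332·sin120.0°, 0.0518) = (-0.1666, 0.2885, 0.0518)
arm 3 at φ=240.0°: (R−r)+L cos θ3 = 0.3332;  centre 3 = (-0.1666, -0.2885, 0.0518)
subtract pairs → two planes through P
linear system: -0.9891x+0.5771y = 0.0015−-0.0333z; -0.9891x+-0.5771y = 0.0015−-0.0333z
Cramer: x(z) = -0.0015-0.0337z;  y(z) = 0.0000+0.0000z
quadratic in z: (1.0011)z²+(-0.1146)z+(-0.0893)=0, √Δ=0.6089 → z ∈ {-0.2468, 0.3614}; z = -0.2468 (taking z<0)
x = 0.0068, y = 0.0000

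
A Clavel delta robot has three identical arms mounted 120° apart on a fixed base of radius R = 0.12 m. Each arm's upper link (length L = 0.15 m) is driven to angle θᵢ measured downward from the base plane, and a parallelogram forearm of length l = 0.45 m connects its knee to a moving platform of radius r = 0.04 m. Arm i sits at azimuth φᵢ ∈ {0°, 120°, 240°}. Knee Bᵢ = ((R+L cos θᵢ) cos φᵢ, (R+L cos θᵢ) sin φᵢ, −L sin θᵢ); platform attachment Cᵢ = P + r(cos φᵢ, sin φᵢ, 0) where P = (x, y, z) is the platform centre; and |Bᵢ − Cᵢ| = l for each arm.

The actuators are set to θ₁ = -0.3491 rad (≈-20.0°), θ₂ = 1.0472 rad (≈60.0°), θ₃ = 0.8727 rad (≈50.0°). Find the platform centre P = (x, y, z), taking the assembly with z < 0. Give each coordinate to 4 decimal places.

(0.2425, -0.0357, -0.3968)

arm 1 at φ=0.0°: e+L cos θ1 = 0.2210;  S1 = (0.2210, 0.0000, 0.0513)
S2 = (0.1550·cos120.0°, 0.1550·sin120.0°, -0.1299) = (-0.0775, 0.1342, -0.1299)
S3 = (0.1764·cos240.0°, 0.1764·sin240.0°, -0.1149) = (-0.0882, -0.1528, -0.1149)
|S₂|²−|S₁|² = -0.0106;  |S₃|²−|S₁|² = -0.0071
linear system: -0.5969x+0.2685y = -0.0106−-0.3624z; -0.6183x+-0.3056y = -0.0071−-0.3324z
Cramer: x(z) = 0.0147-0.5740z;  y(z) = -0.0065+0.0737z
into |P−S₁|² = l²: 1.3350z² + 0.1332z + -0.1573 = 0;  Δ = 0.8577;  z = -0.3968 or 0.2970 → z<0 root = -0.3968
x = 0.2425, y = -0.0357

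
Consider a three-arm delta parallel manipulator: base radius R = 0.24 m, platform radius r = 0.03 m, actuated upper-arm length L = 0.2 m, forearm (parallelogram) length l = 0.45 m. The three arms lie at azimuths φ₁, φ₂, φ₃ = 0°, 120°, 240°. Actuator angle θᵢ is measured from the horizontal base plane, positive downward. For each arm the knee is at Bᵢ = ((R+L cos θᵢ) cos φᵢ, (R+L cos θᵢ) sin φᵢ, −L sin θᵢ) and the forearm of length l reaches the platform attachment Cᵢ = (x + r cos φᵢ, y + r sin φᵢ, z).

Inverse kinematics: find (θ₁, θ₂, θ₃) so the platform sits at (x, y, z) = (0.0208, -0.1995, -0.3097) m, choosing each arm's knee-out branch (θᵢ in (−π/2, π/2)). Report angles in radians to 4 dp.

θ₁ = 0.6105, θ₂ = 1.3962, θ₃ = -0.2617

rotate P by −φ1: (0.0208, -0.1995, -0.3097)
  e−x'=0.1892;  (l²−L²−(e−x')²−y'²−z²)/2L = -0.0225
  √(A²+B²)=0.3629;  θ1 = -1.0224+1.6329 ≈ 0.6105
φ2=120.0° → target in arm frame (-0.1832, 0.0817)
  e−x'=0.3932;  (l²−L²−(e−x')²−y'²−z²)/2L = -0.2367
  √(A²+B²)=0.5005;  θ2 = -0.6672+2.0634 ≈ 1.3962
arm 3 (φ=240.0°): x'=0.1624, y'=0.1178
  e−x'=0.0476;  (l²−L²−(e−x')²−y'²−z²)/2L = 0.1261
  γ=atan2(-0.3097,0.0476)=-1.4182;  ψ=arccos(0.4025)=1.1565;  θ3=γ+ψ≈-0.2617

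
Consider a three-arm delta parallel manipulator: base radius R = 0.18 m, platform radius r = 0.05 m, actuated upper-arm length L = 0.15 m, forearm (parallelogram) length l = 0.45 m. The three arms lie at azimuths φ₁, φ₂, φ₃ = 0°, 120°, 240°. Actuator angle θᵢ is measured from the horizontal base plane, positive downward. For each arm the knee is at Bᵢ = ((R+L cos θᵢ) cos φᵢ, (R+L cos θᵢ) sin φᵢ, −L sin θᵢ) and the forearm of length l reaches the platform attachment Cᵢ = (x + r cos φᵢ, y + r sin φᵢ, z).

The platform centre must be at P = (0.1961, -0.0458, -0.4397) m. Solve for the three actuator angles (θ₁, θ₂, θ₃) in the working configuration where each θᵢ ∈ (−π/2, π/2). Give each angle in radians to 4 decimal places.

arm 1 (φ=0.0°): x'=0.1961, y'=-0.0458
  A=-0.0661, B=-0.4397, C=(l²−L²−A²−y'²−z²)/(2L)=-0.0660
  √(A²+B²)=0.4446;  θ1 = -1.7200+1.7198 ≈ -0.0002
rotate P by −φ2: (-0.1377, -0.1469, -0.4397)
  e−x'=0.2677;  (l²−L²−(e−x')²−y'²−z²)/2L = -0.3553
  √(A²+B²)=0.5148;  θ2 = -1.0239+2.3326 ≈ 1.3087
φ3=240.0° → target in arm frame (-0.0584, 0.1927)
  e−x'=0.1884;  (l²−L²−(e−x')²−y'²−z²)/2L = -0.2866
  γ=atan2(-0.4397,0.1884)=-1.1660;  ψ=arccos(-0.5991)=2.2131;  θ3=γ+ψ≈1.0471

θ₁ = -0.0002, θ₂ = 1.3087, θ₃ = 1.0471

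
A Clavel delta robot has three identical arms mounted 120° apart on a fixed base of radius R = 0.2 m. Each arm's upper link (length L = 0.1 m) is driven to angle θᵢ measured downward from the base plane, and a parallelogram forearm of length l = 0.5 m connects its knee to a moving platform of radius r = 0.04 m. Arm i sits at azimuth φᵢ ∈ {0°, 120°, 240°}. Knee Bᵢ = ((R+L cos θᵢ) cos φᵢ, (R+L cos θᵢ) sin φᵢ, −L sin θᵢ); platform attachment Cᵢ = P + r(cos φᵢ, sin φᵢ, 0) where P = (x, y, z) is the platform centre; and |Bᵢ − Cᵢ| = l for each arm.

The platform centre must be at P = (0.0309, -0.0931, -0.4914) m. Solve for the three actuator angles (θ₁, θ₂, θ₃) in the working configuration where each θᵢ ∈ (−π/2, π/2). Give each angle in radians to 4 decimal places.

rotate P by −φ1: (0.0309, -0.0931, -0.4914)
  e−x'=0.1291;  (l²−L²−(e−x')²−y'²−z²)/2L = -0.1340
  θ1 = atan2(B,A) + arccos(C/0.5081) = 0.5239
rotate P by −φ2: (-0.0961, 0.0198, -0.4914)
  e−x'=0.2561;  (l²−L²−(e−x')²−y'²−z²)/2L = -0.3372
  θ2 = atan2(B,A) + arccos(C/0.5541) = 1.1346
rotate P by −φ3: (0.0652, 0.0733, -0.4914)
  A=0.0948, B=-0.4914, C=(l²−L²−A²−y'²−z²)/(2L)=-0.0792
  γ=atan2(-0.4914,0.0948)=-1.3802;  ψ=arccos(-0.1583)=1.7297;  θ3=γ+ψ≈0.3495

θ₁ = 0.5239, θ₂ = 1.1346, θ₃ = 0.3495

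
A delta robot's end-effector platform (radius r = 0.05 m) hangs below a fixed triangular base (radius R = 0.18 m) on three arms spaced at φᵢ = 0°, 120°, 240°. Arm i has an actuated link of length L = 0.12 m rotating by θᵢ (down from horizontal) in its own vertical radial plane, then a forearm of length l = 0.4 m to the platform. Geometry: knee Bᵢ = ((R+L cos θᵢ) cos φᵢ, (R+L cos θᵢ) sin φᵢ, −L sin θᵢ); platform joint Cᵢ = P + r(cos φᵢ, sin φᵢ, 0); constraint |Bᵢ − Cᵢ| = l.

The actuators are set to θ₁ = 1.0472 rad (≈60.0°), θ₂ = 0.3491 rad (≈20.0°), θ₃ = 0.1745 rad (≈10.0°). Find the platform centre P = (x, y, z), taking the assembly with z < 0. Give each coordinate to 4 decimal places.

S1 = (0.1900·cos0.0°, 0.1900·sin0.0°, -0.1039) = (0.1900, 0.0000, -0.1039)
arm 2 at φ=120.0°: (R−r)+L cos θ2 = 0.2428;  S2 = (-0.1214, 0.2102, -0.0410)
φ3=240.0°: virtual centre (-0.1241, -0.2149, -0.0208), radius l
subtract pairs → two planes through P
linear system: -0.6228x+0.4205y = 0.0137−0.1258z; -0.6282x+-0.4299y = 0.0151−0.1662z
det = 0.5318;  x = -0.0230+0.2330z,  y = -0.0015+0.0461z
into |P−S₁|² = l²: 1.0564z² + 0.1084z + -0.1038 = 0;  Δ = 0.4504;  z = -0.3690 or 0.2663 → z<0 root = -0.3690
x = -0.1090, y = -0.0185

(-0.1090, -0.0185, -0.3690)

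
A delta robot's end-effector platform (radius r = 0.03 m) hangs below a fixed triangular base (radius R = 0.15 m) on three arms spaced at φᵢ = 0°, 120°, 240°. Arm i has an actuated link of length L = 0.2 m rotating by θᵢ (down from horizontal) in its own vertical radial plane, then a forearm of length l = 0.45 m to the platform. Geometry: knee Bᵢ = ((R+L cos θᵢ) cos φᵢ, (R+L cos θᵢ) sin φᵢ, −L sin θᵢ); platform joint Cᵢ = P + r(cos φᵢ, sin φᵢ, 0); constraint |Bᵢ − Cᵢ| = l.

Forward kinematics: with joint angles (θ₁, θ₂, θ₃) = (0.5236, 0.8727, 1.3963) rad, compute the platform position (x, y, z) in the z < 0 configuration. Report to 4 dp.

(0.1361, 0.1139, -0.5060)

S1 = (0.2932·cos0.0°, 0.2932·sin0.0°, -0.1000) = (0.2932, 0.0000, -0.1000)
φ2=120.0°: virtual centre (-0.1243, 0.2153, -0.1532), radius l
φ3=240.0°: virtual centre (-0.0774, -0.1340, -0.1970), radius l
eliminate P² terms by subtracting sphere 1 from 2 and 3
linear system: -0.8350x+0.4305y = -0.0107−-0.1064z; -0.7411x+-0.2680y = -0.0332−-0.1939z
Cramer: x(z) = 0.0316-0.2063z;  y(z) = 0.0365-0.1530z
sphere 1 gives Az²+Bz+C=0 with A=1.0660, B=0.2968, C=-0.1228;  B²−4AC=0.6115;  roots -0.5060, 0.2276;  negative root z = -0.5060
x = 0.1361, y = 0.1139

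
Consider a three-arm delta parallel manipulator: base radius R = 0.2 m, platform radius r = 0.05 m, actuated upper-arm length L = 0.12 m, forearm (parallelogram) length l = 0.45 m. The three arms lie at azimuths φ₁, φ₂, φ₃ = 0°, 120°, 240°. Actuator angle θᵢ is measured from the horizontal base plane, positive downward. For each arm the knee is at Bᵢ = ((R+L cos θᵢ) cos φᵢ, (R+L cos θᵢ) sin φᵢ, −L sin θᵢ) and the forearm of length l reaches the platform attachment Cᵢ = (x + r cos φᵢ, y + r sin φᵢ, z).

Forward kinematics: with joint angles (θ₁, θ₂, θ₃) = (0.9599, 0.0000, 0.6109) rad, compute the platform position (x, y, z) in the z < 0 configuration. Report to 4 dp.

(-0.0919, 0.0689, -0.4165)

arm 1 at φ=0.0°: ρ1 = 0.2188;  O1 = (0.2188, 0.0000, -0.0983)
O2 = (0.2700·cos120.0°, 0.2700·sin120.0°, 0.0000) = (-0.1350, 0.2338, 0.0000)
O3 = (0.2483·cos240.0°, 0.2483·sin240.0°, -0.0688) = (-0.1241, -0.2150, -0.0688)
eliminate P² terms by subtracting sphere 1 from 2 and 3
plane₁₂: -0.7077x+0.4677y+0.1966z = 0.0154
Cramer: x(z) = -0.0172+0.1793z;  y(z) = 0.0068-0.1490z
into |P−O₁|² = l²: 1.0544z² + 0.1099z + -0.1371 = 0;  Δ = 0.5903;  z = -0.4165 or 0.3122 → z<0 root = -0.4165
x = -0.0919, y = 0.0689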